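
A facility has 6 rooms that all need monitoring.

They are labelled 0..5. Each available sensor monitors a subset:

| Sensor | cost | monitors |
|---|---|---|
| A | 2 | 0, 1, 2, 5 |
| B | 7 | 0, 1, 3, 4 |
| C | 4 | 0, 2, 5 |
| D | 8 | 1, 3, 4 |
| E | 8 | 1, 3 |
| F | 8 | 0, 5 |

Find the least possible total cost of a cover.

A, B together cover every room (A ∪ B = {0, 1, 2, 3, 4, 5}); total cost 2 + 7 = 9.
No covering selection has total cost below 9.

9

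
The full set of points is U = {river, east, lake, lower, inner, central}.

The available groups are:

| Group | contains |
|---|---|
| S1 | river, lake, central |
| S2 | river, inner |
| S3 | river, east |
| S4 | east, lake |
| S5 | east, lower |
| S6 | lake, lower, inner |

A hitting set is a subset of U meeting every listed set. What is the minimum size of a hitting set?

The 3 points {east, lake, inner} hit every group.
No choice of 2 points meets every group, so 3 is the minimum.

3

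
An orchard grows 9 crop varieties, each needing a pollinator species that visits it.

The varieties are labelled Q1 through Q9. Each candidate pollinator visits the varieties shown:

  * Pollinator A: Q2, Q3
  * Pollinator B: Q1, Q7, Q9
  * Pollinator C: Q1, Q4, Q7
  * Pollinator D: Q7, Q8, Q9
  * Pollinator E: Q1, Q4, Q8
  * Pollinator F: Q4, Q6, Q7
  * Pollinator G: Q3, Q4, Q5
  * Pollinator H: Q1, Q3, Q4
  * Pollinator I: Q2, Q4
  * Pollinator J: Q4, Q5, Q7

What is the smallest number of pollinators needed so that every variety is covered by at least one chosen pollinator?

5

Take {A, C, D, F, J}. Their union is {Q1, Q2, Q3, Q4, Q5, Q6, Q7, Q8, Q9}, which is all 9 varieties.
No 4 of the 10 pollinators cover everything (all 210 combinations miss at least one variety), so 5 is optimal.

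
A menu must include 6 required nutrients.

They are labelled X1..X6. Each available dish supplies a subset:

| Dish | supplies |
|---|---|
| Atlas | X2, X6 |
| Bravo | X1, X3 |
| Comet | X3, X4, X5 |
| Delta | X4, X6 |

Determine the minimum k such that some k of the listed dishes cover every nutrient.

Atlas and Bravo and Comet together: Atlas ∪ Bravo ∪ Comet = {X1, X2, X3, X4, X5, X6} — every nutrient is covered.
Only Bravo contains X1, so Bravo is forced; the remaining 4 nutrients need at least 2 more dishes (each remaining dish adds at most 2) — so at least 3 dishes are needed, and 3 is optimal.

3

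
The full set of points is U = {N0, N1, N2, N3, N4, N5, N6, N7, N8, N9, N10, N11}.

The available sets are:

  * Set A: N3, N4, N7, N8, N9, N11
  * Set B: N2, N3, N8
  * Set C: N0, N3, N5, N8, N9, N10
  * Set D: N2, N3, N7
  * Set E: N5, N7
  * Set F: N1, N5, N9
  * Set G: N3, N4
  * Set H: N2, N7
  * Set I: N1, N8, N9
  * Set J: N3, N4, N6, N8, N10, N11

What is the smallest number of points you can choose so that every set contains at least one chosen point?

3

The 3 points {N3, N7, N9} hit every set.
The sets F, G, H are pairwise disjoint, so any hitting set needs a separate point for each — at least 3. Hence 3 is optimal.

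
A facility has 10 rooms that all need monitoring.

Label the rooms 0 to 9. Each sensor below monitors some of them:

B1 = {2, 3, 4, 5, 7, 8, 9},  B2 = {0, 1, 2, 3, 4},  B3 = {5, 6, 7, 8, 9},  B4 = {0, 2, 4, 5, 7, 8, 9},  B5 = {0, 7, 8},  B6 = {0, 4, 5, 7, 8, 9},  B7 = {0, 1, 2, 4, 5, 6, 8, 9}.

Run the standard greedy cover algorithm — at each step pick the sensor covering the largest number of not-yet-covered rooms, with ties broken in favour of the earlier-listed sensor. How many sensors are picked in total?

2

Greedy: pick B7 (covers 8 new) → pick B1 (covers 2 new). Total picks: 2.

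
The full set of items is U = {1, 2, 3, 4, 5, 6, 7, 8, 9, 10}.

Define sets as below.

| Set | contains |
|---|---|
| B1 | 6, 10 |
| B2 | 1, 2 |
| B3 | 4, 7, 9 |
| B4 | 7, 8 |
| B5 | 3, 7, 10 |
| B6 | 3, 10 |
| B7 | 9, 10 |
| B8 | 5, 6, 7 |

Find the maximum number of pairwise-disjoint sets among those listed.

B2, B3, B6 are pairwise disjoint (B2={1,2}; B3={4,7,9}; B6={3,10}).
Every remaining set overlaps one of these, and no 4 of the listed sets are pairwise disjoint, so 3 is the maximum.

3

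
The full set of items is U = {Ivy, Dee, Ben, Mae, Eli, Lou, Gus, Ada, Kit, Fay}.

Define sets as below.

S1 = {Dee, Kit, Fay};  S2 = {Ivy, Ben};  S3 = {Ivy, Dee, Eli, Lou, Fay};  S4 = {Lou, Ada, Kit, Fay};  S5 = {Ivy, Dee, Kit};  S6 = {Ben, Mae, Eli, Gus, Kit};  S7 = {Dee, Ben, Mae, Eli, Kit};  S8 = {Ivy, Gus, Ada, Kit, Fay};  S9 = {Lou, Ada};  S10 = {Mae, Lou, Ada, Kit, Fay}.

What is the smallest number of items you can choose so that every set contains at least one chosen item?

3

Take H = {Ivy, Ada, Kit}. Each listed set contains at least one of these, so H is a hitting set of size 3.
The sets S1, S2, S9 are pairwise disjoint, so any hitting set needs a separate item for each — at least 3. Hence 3 is optimal.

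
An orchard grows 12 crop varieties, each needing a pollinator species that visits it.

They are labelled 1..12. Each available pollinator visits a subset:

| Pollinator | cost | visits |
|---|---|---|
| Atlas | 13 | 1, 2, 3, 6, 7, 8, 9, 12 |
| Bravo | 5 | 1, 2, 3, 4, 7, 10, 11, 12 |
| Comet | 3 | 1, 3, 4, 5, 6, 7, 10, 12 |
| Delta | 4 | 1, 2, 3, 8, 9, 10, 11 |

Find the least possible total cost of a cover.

7

Comet, Delta together cover every variety (Comet ∪ Delta = {1, 2, 3, 4, 5, 6, 7, 8, 9, 10, 11, 12}); total cost 3 + 4 = 7.
No covering selection has total cost below 7.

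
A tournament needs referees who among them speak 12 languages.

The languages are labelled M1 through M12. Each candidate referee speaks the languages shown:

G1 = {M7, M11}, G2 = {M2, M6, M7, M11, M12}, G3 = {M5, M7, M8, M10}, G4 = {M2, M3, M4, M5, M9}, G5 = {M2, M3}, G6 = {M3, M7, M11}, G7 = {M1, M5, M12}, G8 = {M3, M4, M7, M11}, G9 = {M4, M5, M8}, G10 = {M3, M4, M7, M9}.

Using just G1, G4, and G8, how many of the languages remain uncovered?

Union of G1, G4, G8 = {M2, M3, M4, M5, M7, M9, M11}.
Not covered: M1, M6, M8, M10, M12 — 5 languages.

5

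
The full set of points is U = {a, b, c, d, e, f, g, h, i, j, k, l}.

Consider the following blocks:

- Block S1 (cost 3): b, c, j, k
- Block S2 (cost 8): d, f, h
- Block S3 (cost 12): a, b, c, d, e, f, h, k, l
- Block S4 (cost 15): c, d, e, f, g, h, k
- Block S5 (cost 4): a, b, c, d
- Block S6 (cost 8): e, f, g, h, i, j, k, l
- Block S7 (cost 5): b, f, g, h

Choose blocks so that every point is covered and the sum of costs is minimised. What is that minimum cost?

S5, S6 together cover every point (S5 ∪ S6 = {a, b, c, d, e, f, g, h, i, j, k, l}); total cost 4 + 8 = 12.
The greedy pick S1, S6, S5 costs 15; no covering selection beats 12.

12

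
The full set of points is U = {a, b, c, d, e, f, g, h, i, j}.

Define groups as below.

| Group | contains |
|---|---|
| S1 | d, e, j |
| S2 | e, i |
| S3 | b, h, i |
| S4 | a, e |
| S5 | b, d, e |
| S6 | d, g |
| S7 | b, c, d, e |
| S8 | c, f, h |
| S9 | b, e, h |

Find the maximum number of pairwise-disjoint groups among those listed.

S3, S4, S6 are pairwise disjoint (S3={b,h,i}; S4={a,e}; S6={d,g}).
Every remaining group overlaps one of these, and no 4 of the listed groups are pairwise disjoint, so 3 is the maximum.

3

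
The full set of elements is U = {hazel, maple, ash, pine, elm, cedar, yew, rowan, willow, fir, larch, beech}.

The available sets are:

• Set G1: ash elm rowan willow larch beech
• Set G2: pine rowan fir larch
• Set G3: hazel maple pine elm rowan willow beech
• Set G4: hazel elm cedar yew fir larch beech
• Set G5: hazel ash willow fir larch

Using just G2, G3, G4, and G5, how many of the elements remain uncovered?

Union of G2, G3, G4, G5 = {hazel, maple, ash, pine, elm, cedar, yew, rowan, willow, fir, larch, beech} — that's every element, so 0 are uncovered.

0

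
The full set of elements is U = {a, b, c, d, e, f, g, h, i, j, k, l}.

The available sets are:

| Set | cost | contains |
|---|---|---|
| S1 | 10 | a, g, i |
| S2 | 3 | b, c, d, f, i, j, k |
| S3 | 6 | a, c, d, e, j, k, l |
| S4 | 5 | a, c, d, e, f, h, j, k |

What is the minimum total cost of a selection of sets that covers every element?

S1, S2, S3, S4 together cover every element (S1 ∪ S2 ∪ S3 ∪ S4 = {a, b, c, d, e, f, g, h, i, j, k, l}); total cost 10 + 3 + 6 + 5 = 24.
No covering selection has total cost below 24.

24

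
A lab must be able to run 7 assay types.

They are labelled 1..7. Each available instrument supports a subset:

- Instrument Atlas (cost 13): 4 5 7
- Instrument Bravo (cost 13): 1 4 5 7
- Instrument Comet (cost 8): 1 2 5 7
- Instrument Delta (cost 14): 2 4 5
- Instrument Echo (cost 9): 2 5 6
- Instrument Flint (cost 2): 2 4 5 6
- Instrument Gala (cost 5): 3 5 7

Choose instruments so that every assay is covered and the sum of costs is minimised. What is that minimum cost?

Comet, Flint, Gala together cover every assay (Comet ∪ Flint ∪ Gala = {1, 2, 3, 4, 5, 6, 7}); total cost 8 + 2 + 5 = 15.
No covering selection has total cost below 15.

15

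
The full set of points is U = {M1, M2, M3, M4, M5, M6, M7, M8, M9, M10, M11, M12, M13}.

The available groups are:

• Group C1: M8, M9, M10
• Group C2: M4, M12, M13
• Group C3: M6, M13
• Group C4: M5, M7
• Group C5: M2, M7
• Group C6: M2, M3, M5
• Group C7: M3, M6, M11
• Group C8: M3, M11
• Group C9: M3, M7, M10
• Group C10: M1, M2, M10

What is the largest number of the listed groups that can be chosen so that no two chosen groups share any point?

C3, C4, C8, C10 are pairwise disjoint (C3={M6,M13}; C4={M5,M7}; C8={M3,M11}; C10={M1,M2,M10}).
Every remaining group overlaps one of these, and no 5 of the listed groups are pairwise disjoint, so 4 is the maximum.

4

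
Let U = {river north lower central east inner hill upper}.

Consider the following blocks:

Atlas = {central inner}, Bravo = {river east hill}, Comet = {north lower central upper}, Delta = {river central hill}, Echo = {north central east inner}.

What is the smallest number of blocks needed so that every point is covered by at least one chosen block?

Bravo, Comet, and Echo cover everything between them: the union {river, north, lower, central, east, inner, hill, upper} is all of U.
Only Comet contains lower, so Comet is forced; the remaining 4 points need at least 2 more blocks (each remaining block adds at most 3) — so at least 3 blocks are needed, and 3 is optimal.

3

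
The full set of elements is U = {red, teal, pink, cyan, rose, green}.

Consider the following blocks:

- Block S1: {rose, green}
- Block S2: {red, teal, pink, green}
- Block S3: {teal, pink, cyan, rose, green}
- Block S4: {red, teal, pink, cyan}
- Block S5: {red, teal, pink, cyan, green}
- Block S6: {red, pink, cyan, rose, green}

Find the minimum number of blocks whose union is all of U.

2

Take {S2, S3}. Their union is {red, teal, pink, cyan, rose, green}, which is all 6 elements.
No single block has all 6 elements (the largest, S3, has 5), so 2 is optimal.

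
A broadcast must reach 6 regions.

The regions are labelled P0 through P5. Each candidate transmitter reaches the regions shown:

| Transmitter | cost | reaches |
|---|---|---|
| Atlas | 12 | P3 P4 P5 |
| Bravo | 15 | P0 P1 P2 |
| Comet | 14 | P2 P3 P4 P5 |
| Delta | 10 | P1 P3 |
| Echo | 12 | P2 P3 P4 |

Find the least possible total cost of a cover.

27

Atlas, Bravo together cover every region (Atlas ∪ Bravo = {P0, P1, P2, P3, P4, P5}); total cost 12 + 15 = 27.
The greedy pick Comet, Bravo costs 29; no covering selection beats 27.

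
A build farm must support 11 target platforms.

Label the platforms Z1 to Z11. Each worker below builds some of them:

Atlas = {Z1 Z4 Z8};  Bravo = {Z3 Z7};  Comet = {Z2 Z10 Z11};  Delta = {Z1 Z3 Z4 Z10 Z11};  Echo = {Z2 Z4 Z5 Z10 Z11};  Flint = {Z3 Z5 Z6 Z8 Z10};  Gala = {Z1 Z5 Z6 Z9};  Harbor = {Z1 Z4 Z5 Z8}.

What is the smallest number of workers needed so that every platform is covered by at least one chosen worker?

Atlas and Bravo and Echo and Gala together: Atlas ∪ Bravo ∪ Echo ∪ Gala = {Z1, Z2, Z3, Z4, Z5, Z6, Z7, Z8, Z9, Z10, Z11} — every platform is covered.
No 3 of the 8 workers cover everything (all 56 combinations miss at least one platform), so 4 is optimal.

4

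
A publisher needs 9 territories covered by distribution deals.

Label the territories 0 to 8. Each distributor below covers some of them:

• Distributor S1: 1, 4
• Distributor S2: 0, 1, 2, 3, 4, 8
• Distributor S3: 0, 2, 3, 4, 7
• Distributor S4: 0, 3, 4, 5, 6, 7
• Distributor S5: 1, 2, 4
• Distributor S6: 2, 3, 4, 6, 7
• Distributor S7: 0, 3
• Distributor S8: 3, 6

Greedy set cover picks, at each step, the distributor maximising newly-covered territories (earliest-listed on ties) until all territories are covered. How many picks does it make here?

2

Greedy: pick S2 (covers 6 new) → pick S4 (covers 3 new). Total picks: 2.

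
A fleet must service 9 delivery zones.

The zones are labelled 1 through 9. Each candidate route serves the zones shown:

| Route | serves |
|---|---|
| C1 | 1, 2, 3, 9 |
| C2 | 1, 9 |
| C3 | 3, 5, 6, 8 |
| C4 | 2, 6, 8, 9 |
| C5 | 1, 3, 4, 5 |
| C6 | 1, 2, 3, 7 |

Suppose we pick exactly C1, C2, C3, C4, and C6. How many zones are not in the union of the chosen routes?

1

Union of C1, C2, C3, C4, C6 = {1, 2, 3, 5, 6, 7, 8, 9}.
Not covered: 4 — 1 zone.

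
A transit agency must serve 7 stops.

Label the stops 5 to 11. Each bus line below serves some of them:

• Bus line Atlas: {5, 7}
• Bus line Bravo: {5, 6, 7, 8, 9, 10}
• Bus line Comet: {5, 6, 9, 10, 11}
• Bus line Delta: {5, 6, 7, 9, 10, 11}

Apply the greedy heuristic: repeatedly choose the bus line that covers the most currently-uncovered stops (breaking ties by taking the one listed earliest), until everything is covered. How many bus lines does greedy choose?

Greedy: pick Bravo (covers 6 new) → pick Comet (covers 1 new). Total picks: 2.

2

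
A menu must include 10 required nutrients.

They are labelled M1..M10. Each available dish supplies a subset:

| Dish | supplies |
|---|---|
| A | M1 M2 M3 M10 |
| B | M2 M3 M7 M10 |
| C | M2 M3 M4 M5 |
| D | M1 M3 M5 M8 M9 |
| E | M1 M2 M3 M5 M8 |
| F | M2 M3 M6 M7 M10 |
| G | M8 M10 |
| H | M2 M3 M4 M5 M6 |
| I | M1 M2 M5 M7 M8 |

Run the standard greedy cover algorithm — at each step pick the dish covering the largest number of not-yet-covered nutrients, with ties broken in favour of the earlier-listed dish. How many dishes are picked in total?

Greedy: pick D (covers 5 new) → pick F (covers 4 new) → pick C (covers 1 new). Total picks: 3.

3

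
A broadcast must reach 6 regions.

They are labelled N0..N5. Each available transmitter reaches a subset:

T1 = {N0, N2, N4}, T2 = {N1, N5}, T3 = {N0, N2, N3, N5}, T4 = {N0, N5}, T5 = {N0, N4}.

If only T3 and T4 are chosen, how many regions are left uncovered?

Union of T3, T4 = {N0, N2, N3, N5}.
Not covered: N1, N4 — 2 regions.

2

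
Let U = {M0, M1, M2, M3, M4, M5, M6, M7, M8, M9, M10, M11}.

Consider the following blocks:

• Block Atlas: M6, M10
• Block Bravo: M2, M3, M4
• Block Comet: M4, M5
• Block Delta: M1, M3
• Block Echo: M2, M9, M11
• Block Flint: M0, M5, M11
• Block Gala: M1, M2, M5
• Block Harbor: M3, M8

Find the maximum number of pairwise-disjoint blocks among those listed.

4

Atlas, Comet, Echo, Harbor are pairwise disjoint (Atlas={M6,M10}; Comet={M4,M5}; Echo={M2,M9,M11}; Harbor={M3,M8}).
Every remaining block overlaps one of these, and no 5 of the listed blocks are pairwise disjoint, so 4 is the maximum.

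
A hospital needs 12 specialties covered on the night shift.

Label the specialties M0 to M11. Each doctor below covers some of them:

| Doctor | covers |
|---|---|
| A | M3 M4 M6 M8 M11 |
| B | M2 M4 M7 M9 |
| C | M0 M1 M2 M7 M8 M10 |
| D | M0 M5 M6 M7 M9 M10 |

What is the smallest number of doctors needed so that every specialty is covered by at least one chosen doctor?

A and C and D together: A ∪ C ∪ D = {M0, M1, M2, M3, M4, M5, M6, M7, M8, M9, M10, M11} — every specialty is covered.
Only C contains M1, so C is forced; the remaining 6 specialties need at least 2 more doctors (each remaining doctor adds at most 4) — so at least 3 doctors are needed, and 3 is optimal.

3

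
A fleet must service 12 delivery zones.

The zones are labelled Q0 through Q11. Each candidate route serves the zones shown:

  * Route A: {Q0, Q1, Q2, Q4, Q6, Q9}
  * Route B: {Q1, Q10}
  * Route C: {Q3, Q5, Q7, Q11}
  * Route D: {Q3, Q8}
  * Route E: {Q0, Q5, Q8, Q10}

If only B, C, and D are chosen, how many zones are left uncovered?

5

Union of B, C, D = {Q1, Q3, Q5, Q7, Q8, Q10, Q11}.
Not covered: Q0, Q2, Q4, Q6, Q9 — 5 zones.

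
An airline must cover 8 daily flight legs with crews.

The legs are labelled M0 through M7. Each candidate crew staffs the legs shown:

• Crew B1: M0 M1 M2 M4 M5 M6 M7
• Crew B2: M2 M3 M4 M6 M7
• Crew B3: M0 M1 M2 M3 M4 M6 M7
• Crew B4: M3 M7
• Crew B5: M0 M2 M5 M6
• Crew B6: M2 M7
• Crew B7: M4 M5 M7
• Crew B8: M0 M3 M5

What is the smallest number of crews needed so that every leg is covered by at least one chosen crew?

Take {B3, B7}. Their union is {M0, M1, M2, M3, M4, M5, M6, M7}, which is all 8 legs.
No single crew has all 8 legs (the largest, B1, has 7), so 2 is optimal.

2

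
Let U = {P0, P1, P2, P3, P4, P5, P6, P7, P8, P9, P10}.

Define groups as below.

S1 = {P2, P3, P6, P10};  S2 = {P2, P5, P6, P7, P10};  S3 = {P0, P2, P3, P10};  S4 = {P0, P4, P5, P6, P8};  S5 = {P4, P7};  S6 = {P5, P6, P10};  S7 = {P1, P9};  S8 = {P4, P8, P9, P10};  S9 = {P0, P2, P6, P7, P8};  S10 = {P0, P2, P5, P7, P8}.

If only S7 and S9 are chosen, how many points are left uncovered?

4

Union of S7, S9 = {P0, P1, P2, P6, P7, P8, P9}.
Not covered: P3, P4, P5, P10 — 4 points.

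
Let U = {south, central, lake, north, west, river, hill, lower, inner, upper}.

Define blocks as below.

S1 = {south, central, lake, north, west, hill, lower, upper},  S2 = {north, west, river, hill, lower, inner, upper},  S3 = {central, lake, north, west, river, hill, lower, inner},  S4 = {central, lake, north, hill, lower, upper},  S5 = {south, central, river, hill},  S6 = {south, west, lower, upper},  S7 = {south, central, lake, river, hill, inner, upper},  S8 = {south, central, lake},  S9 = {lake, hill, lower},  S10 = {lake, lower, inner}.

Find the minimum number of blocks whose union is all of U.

S1 and S3 together: S1 ∪ S3 = {south, central, lake, north, west, river, hill, lower, inner, upper} — every item is covered.
No single block has all 10 items (the largest, S1, has 8), so 2 is optimal.

2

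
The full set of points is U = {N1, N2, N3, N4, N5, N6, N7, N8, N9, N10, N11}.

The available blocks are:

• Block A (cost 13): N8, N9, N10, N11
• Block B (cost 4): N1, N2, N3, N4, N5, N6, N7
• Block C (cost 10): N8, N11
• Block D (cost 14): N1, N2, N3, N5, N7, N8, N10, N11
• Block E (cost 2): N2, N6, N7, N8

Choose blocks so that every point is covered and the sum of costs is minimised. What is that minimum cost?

17

A, B together cover every point (A ∪ B = {N1, N2, N3, N4, N5, N6, N7, N8, N9, N10, N11}); total cost 13 + 4 = 17.
The greedy pick E, B, A costs 19; no covering selection beats 17.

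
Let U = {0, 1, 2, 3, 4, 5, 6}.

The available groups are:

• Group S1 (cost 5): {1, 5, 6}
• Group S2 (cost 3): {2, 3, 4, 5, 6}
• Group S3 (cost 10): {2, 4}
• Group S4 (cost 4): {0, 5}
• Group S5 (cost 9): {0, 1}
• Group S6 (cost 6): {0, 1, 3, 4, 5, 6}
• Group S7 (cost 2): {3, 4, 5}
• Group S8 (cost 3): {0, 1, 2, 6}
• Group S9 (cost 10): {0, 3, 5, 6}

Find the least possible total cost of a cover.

S7, S8 together cover every point (S7 ∪ S8 = {0, 1, 2, 3, 4, 5, 6}); total cost 2 + 3 = 5.
The greedy pick S2, S8 costs 6; no covering selection beats 5.

5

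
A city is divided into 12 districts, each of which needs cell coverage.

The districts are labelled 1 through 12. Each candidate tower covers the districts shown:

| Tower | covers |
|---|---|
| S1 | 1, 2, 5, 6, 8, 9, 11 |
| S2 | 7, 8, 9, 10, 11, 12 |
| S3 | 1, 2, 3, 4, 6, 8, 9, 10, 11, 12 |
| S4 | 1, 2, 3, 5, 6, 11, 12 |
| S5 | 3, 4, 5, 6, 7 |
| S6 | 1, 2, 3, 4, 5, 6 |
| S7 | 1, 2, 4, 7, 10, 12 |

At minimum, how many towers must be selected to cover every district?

S3 and S5 together: S3 ∪ S5 = {1, 2, 3, 4, 5, 6, 7, 8, 9, 10, 11, 12} — every district is covered.
No single tower has all 12 districts (the largest, S3, has 10), so 2 is optimal.

2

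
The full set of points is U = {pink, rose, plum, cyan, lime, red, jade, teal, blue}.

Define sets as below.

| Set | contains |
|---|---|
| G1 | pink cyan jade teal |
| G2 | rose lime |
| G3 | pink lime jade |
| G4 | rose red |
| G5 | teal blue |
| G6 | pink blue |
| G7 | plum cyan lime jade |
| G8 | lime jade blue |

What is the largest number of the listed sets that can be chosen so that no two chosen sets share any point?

G3, G4, G5 are pairwise disjoint (G3={pink,lime,jade}; G4={rose,red}; G5={teal,blue}).
Every remaining set overlaps one of these, and no 4 of the listed sets are pairwise disjoint, so 3 is the maximum.

3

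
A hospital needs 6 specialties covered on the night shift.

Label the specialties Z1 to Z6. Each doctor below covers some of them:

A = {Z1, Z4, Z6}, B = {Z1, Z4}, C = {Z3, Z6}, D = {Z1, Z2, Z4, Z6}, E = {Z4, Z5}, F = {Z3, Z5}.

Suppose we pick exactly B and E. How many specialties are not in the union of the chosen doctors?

3

Union of B, E = {Z1, Z4, Z5}.
Not covered: Z2, Z3, Z6 — 3 specialties.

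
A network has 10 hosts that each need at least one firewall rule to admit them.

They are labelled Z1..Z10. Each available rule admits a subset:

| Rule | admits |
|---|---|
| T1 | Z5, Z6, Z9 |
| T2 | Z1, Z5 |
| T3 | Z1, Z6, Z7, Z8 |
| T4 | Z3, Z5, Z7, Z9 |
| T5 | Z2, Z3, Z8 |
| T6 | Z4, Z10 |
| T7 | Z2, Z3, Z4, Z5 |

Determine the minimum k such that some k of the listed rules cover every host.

4

T1 and T3 and T5 and T6 together: T1 ∪ T3 ∪ T5 ∪ T6 = {Z1, Z2, Z3, Z4, Z5, Z6, Z7, Z8, Z9, Z10} — every host is covered.
No 3 of the 7 rules cover everything (all 35 combinations miss at least one host), so 4 is optimal.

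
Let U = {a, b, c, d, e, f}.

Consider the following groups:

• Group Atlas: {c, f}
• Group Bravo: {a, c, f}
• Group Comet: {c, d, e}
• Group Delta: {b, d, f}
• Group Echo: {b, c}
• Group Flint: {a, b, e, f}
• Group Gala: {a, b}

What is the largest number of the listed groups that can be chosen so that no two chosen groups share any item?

Atlas, Gala are pairwise disjoint (Atlas={c,f}; Gala={a,b}).
Every remaining group overlaps one of these, and no 3 of the listed groups are pairwise disjoint, so 2 is the maximum.

2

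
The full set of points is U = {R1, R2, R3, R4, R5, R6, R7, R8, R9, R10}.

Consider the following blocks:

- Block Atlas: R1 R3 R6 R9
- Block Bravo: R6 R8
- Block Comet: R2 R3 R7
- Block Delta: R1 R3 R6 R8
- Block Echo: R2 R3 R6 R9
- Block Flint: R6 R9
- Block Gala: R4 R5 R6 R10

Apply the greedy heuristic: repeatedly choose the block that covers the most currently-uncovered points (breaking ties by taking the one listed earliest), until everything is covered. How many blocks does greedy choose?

4

Greedy: pick Atlas (covers 4 new) → pick Gala (covers 3 new) → pick Comet (covers 2 new) → pick Bravo (covers 1 new). Total picks: 4.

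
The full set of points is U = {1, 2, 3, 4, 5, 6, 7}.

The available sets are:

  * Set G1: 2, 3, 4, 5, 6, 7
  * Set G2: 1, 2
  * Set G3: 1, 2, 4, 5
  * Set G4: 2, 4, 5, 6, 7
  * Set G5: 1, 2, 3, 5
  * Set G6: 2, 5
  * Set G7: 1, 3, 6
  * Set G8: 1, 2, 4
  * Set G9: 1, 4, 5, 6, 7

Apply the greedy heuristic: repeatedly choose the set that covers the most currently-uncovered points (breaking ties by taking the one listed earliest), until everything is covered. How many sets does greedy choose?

2

Greedy: pick G1 (covers 6 new) → pick G2 (covers 1 new). Total picks: 2.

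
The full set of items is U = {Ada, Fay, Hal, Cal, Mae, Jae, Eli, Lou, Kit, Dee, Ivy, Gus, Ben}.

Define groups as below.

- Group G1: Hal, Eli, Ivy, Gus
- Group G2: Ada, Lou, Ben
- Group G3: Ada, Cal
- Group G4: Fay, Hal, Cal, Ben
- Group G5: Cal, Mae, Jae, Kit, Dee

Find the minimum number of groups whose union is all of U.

G1, G2, G4, and G5 cover everything between them: the union {Ada, Fay, Hal, Cal, Mae, Jae, Eli, Lou, Kit, Dee, Ivy, Gus, Ben} is all of U.
Only G4 contains Fay, so G4 is forced; the remaining 9 items need at least 3 more groups (each remaining group adds at most 4) — so at least 4 groups are needed, and 4 is optimal.

4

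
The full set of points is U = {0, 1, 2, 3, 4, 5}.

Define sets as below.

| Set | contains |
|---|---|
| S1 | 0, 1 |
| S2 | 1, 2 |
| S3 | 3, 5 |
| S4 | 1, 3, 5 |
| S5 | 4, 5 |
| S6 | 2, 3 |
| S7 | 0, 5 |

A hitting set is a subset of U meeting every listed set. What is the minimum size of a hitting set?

Take H = {1, 3, 5}. Each listed set contains at least one of these, so H is a hitting set of size 3.
The sets S1, S5, S6 are pairwise disjoint, so any hitting set needs a separate point for each — at least 3. Hence 3 is optimal.

3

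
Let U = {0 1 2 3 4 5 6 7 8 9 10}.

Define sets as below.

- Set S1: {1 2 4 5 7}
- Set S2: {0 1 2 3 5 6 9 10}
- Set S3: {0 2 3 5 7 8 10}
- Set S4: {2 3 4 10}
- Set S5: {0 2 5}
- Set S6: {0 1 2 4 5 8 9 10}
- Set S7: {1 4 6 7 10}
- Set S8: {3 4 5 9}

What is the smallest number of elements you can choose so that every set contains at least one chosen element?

2

H = {0, 4} meets every set (each contains at least one member of H), and |H| = 2.
The sets S5, S7 are pairwise disjoint, so any hitting set needs a separate element for each — at least 2. Hence 2 is optimal.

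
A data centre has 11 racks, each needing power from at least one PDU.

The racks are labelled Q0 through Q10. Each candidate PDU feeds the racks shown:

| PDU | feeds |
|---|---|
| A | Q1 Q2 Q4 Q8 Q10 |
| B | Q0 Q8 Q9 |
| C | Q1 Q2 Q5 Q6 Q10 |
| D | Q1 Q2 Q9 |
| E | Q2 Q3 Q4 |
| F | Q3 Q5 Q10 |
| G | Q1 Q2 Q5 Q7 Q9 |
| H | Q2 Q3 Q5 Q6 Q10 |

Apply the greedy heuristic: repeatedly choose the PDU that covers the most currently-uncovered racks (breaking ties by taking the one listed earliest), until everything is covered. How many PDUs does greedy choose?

4

Greedy: pick A (covers 5 new) → pick G (covers 3 new) → pick H (covers 2 new) → pick B (covers 1 new). Total picks: 4.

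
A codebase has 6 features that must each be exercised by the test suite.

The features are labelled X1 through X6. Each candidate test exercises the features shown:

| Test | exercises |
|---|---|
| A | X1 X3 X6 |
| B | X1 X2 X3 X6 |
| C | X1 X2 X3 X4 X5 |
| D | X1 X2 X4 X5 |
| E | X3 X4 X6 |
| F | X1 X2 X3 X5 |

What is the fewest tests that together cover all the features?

Take {D, E}. Their union is {X1, X2, X3, X4, X5, X6}, which is all 6 features.
No single test has all 6 features (the largest, C, has 5), so 2 is optimal.

2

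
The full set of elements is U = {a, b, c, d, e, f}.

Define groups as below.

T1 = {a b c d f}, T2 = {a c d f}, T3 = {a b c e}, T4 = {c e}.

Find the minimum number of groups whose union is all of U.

2

T2 and T3 together: T2 ∪ T3 = {a, b, c, d, e, f} — every element is covered.
No single group has all 6 elements (the largest, T1, has 5), so 2 is optimal.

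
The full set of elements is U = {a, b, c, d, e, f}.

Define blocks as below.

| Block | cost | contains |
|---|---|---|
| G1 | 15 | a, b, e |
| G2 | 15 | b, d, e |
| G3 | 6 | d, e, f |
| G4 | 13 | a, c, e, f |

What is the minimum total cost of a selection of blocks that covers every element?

28

G2, G4 together cover every element (G2 ∪ G4 = {a, b, c, d, e, f}); total cost 15 + 13 = 28.
The greedy pick G3, G4, G1 costs 34; no covering selection beats 28.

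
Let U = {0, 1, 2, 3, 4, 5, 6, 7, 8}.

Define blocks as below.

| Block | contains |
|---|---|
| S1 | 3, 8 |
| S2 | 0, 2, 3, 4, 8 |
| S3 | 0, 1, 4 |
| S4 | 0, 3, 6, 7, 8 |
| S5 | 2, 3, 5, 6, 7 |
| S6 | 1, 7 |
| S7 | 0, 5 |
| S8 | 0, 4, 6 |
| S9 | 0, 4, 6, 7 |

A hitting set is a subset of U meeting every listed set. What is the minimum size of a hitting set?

The 3 items {0, 3, 7} hit every block.
The blocks S1, S6, S8 are pairwise disjoint, so any hitting set needs a separate item for each — at least 3. Hence 3 is optimal.

3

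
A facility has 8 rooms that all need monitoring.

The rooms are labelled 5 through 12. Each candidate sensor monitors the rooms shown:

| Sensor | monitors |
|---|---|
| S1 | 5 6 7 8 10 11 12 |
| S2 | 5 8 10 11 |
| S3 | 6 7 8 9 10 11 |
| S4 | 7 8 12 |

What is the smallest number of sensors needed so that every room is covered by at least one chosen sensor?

2

Take {S1, S3}. Their union is {5, 6, 7, 8, 9, 10, 11, 12}, which is all 8 rooms.
No single sensor has all 8 rooms (the largest, S1, has 7), so 2 is optimal.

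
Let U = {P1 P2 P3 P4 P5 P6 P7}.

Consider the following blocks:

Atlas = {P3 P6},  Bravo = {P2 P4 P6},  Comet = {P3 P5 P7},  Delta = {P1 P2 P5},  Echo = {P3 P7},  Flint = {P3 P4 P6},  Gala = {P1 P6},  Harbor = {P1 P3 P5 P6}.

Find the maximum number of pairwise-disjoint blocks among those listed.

Comet, Gala are pairwise disjoint (Comet={P3,P5,P7}; Gala={P1,P6}).
Every remaining block overlaps one of these, and no 3 of the listed blocks are pairwise disjoint, so 2 is the maximum.

2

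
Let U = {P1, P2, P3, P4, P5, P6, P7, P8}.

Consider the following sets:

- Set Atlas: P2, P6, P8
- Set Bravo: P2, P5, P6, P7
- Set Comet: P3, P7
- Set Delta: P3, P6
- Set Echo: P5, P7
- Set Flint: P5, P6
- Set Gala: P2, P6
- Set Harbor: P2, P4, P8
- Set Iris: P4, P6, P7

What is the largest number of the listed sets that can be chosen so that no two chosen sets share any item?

3

Delta, Echo, Harbor are pairwise disjoint (Delta={P3,P6}; Echo={P5,P7}; Harbor={P2,P4,P8}).
Every remaining set overlaps one of these, and no 4 of the listed sets are pairwise disjoint, so 3 is the maximum.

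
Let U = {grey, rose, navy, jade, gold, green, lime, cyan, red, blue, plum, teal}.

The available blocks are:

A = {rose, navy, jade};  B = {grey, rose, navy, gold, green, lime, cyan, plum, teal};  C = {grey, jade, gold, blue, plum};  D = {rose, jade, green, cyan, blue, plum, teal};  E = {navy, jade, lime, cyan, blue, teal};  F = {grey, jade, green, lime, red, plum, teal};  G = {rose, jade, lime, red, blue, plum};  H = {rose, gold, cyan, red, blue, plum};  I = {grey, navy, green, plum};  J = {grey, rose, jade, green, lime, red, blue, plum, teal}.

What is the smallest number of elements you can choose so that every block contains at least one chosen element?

2

T = {navy, plum} meets every block (each contains at least one member of T), and |T| = 2.
No single element lies in every block, so at least 2 are needed and 2 is optimal.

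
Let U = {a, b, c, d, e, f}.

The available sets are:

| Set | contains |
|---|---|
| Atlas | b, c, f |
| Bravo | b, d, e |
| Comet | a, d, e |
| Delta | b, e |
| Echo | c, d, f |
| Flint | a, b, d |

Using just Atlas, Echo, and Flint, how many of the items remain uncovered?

Union of Atlas, Echo, Flint = {a, b, c, d, f}.
Not covered: e — 1 item.

1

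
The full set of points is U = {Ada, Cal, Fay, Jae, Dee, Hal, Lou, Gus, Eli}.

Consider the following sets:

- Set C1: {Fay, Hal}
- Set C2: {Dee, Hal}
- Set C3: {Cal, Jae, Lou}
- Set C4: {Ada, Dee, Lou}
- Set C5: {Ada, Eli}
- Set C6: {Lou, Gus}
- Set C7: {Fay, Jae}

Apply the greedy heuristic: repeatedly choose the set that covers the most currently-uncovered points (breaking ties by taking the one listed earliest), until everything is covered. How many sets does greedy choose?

Greedy: pick C3 (covers 3 new) → pick C1 (covers 2 new) → pick C4 (covers 2 new) → pick C5 (covers 1 new) → pick C6 (covers 1 new). Total picks: 5.

5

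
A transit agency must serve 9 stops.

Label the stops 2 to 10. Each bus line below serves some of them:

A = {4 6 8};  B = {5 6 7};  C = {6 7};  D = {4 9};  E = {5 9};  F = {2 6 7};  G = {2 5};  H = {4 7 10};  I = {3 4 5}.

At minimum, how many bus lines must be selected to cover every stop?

5

Take {A, E, G, H, I}. Their union is {2, 3, 4, 5, 6, 7, 8, 9, 10}, which is all 9 stops.
No 4 of the 9 bus lines cover everything (all 126 combinations miss at least one stop), so 5 is optimal.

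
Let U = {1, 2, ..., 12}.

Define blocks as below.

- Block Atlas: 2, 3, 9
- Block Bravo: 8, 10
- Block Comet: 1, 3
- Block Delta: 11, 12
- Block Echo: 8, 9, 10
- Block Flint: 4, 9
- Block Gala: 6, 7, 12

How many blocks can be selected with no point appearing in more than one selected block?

Bravo, Comet, Flint, Gala are pairwise disjoint (Bravo={8,10}; Comet={1,3}; Flint={4,9}; Gala={6,7,12}).
Every remaining block overlaps one of these, and no 5 of the listed blocks are pairwise disjoint, so 4 is the maximum.

4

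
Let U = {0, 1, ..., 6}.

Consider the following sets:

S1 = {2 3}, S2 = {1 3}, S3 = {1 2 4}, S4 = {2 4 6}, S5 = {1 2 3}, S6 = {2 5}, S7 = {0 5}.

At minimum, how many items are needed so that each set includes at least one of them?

Take H = {3, 4, 5}. Each listed set contains at least one of these, so H is a hitting set of size 3.
The sets S2, S4, S7 are pairwise disjoint, so any hitting set needs a separate item for each — at least 3. Hence 3 is optimal.

3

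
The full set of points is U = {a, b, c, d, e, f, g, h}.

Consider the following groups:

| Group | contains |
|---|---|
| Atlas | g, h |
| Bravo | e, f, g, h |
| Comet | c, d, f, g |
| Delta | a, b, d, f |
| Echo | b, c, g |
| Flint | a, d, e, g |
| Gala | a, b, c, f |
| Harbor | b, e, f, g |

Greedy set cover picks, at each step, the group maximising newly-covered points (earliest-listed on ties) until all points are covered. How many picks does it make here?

3

Greedy: pick Bravo (covers 4 new) → pick Delta (covers 3 new) → pick Comet (covers 1 new). Total picks: 3.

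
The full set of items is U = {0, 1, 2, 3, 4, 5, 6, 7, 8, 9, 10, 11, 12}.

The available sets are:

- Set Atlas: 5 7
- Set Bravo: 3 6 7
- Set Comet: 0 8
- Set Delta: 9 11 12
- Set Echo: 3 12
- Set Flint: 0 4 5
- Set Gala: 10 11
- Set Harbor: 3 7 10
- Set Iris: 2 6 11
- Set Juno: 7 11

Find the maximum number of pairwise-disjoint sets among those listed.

4

Atlas, Comet, Echo, Iris are pairwise disjoint (Atlas={5,7}; Comet={0,8}; Echo={3,12}; Iris={2,6,11}).
Every remaining set overlaps one of these, and no 5 of the listed sets are pairwise disjoint, so 4 is the maximum.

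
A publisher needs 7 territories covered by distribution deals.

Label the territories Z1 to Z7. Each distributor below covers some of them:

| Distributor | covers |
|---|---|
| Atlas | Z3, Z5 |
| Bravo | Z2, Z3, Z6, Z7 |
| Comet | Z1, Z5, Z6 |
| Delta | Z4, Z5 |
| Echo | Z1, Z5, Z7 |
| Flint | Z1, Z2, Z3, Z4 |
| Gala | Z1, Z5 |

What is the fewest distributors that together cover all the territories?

Take {Comet, Echo, Flint}. Their union is {Z1, Z2, Z3, Z4, Z5, Z6, Z7}, which is all 7 territories.
No 2 of the 7 distributors cover everything (all 21 combinations miss at least one territory), so 3 is optimal.

3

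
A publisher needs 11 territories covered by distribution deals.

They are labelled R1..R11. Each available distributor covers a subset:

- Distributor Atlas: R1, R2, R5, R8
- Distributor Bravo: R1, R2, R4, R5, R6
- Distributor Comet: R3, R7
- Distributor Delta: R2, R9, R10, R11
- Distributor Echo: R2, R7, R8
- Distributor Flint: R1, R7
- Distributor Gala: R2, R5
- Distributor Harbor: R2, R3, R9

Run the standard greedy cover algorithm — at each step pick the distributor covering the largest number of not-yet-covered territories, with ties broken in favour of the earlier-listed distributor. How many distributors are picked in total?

4

Greedy: pick Bravo (covers 5 new) → pick Delta (covers 3 new) → pick Comet (covers 2 new) → pick Atlas (covers 1 new). Total picks: 4.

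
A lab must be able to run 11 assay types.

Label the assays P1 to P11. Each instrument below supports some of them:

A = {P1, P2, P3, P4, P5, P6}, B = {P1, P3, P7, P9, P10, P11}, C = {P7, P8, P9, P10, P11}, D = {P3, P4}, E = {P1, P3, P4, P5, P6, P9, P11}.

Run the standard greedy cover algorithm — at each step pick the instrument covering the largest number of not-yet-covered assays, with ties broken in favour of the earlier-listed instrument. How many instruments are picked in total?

3

Greedy: pick E (covers 7 new) → pick C (covers 3 new) → pick A (covers 1 new). Total picks: 3.
(The true minimum cover uses only 2 instruments, so greedy is not optimal here.)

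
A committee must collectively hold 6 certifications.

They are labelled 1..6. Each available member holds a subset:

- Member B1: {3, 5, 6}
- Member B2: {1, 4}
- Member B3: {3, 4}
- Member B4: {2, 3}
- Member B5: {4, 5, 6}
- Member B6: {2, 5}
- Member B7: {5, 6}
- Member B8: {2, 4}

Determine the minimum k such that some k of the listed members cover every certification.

Take {B2, B4, B5}. Their union is {1, 2, 3, 4, 5, 6}, which is all 6 certifications.
Only B2 contains 1, so B2 is forced; the remaining 4 certifications need at least 2 more members (each remaining member adds at most 3) — so at least 3 members are needed, and 3 is optimal.

3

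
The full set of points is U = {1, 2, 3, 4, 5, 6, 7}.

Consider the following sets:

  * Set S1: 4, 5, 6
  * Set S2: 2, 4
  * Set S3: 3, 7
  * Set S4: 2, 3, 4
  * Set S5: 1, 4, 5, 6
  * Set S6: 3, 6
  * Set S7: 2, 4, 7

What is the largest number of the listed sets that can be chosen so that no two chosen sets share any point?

2

S2, S3 are pairwise disjoint (S2={2,4}; S3={3,7}).
Every remaining set overlaps one of these, and no 3 of the listed sets are pairwise disjoint, so 2 is the maximum.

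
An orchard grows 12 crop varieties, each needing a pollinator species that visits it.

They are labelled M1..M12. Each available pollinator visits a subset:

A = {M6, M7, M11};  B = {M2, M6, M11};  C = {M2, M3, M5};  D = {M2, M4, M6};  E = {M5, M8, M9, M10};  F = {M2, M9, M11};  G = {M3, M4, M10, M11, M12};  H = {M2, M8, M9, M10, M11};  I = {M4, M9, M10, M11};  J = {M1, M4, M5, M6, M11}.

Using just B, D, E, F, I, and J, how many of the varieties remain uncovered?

3

Union of B, D, E, F, I, J = {M1, M2, M4, M5, M6, M8, M9, M10, M11}.
Not covered: M3, M7, M12 — 3 varieties.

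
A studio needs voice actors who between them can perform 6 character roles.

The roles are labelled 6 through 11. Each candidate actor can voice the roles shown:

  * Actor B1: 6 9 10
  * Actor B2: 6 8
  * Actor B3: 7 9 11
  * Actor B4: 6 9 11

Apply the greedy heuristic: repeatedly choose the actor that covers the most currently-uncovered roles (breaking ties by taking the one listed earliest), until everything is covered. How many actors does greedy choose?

Greedy: pick B1 (covers 3 new) → pick B3 (covers 2 new) → pick B2 (covers 1 new). Total picks: 3.

3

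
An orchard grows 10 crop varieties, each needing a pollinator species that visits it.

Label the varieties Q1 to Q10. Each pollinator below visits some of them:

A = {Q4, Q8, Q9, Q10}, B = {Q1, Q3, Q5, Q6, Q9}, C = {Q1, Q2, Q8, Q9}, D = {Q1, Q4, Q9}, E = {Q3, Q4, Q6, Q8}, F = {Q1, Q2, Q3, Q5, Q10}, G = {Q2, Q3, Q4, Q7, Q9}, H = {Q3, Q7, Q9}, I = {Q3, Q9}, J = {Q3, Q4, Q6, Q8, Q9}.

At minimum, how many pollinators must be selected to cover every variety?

3

Take {A, B, G}. Their union is {Q1, Q2, Q3, Q4, Q5, Q6, Q7, Q8, Q9, Q10}, which is all 10 varieties.
No 2 of the 10 pollinators cover everything (all 45 combinations miss at least one variety), so 3 is optimal.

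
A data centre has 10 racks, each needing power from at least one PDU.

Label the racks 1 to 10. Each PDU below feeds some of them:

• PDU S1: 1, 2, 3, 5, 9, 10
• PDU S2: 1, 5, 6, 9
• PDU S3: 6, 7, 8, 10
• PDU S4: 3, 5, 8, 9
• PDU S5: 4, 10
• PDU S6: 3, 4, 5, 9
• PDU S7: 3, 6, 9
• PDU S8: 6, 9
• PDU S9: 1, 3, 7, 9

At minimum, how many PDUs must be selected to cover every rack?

Take {S1, S3, S5}. Their union is {1, 2, 3, 4, 5, 6, 7, 8, 9, 10}, which is all 10 racks.
Only S1 contains 2, so S1 is forced; the remaining 4 racks need at least 2 more PDUs (each remaining PDU adds at most 3) — so at least 3 PDUs are needed, and 3 is optimal.

3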